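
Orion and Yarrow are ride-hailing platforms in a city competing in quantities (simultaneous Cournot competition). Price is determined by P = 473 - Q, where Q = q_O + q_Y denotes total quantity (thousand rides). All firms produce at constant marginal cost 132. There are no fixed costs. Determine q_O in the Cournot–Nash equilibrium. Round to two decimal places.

Each firm earns π_i = (473 - Q)q_i - 132q_i.
First-order condition (treating rivals' output as given): 341 - 2q_i - q_j = 0.
With identical firms every q_j equals q_i, so q_j = q_i and 341 = 3q_i, giving q_i = 341/3.

113.67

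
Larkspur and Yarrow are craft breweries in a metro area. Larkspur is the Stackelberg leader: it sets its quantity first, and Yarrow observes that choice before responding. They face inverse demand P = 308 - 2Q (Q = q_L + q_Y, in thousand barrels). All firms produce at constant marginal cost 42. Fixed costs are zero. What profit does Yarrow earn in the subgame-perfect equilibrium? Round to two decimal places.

2211.13

The follower Yarrow best-responds to any q_L: π_Y = (308 - 2Q)q_Y - 42q_Y.
Setting the follower's marginal profit to zero, 266 - 2q_L - 4q_Y = 0, i.e. q_Y = (266 - 2q_L)/4.
The leader anticipates this reaction. Substituting into P = 308 - 2Q gives P = 175 - q_L, so π_L = (175 - q_L)q_L - 42q_L.
Leader FOC: 133 - 2q_L = 0, so q_L = 133/2.
Then q_Y = (266 - 2·(133/2))/4 = 133/4.
Price P = 308 - 2·(399/4) = 217/2.
Yarrow's profit: (217/2 - 42)·(133/4) = 2211.1250.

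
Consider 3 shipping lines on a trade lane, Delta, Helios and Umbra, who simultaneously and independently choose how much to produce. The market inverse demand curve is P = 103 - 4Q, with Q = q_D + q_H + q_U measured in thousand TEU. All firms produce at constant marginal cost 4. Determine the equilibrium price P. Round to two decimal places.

Each firm earns π_i = (103 - 4Q)q_i - 4q_i.
First-order condition (treating rivals' output as given): 99 - 8q_i - 4·Σ_{j≠i} q_j = 0.
With identical firms every q_j equals q_i, so Σ_{j≠i} q_j = 2q_i and 99 = 16q_i, giving q_i = 99/16.
Total output Q = 297/16, so price P = 103 - 4·(297/16) = 115/4.

28.75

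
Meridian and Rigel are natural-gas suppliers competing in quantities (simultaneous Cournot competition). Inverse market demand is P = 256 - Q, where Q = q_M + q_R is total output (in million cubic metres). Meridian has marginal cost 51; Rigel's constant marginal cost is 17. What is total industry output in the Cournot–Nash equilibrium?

148

Meridian's profit: π_M = (256 - Q)q_M - (51q_M). Setting ∂π_M/∂q_M = 0: 205 - 2q_M - (q_R) = 0.
Rigel's profit: π_R = (256 - Q)q_R - (17q_R). Setting ∂π_R/∂q_R = 0: 239 - 2q_R - (q_M) = 0.
So q_M = (205 - q_R)/2 and q_R = (239 - q_M)/2.
Substituting one into the other gives q_M = 57 and q_R = 91.
Total output Q = 57 + 91 = 148.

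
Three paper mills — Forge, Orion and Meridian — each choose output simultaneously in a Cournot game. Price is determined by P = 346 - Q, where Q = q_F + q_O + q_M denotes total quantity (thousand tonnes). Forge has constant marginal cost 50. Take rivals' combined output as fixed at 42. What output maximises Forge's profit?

127

With rivals' combined output fixed at 42, Forge's profit is π_F = (346 - 42 - q_F)q_F - (50q_F) = (304 - q_F)q_F - (50q_F).
∂π_F/∂q_F = 254 - 2q_F = 0, so q_F = 127.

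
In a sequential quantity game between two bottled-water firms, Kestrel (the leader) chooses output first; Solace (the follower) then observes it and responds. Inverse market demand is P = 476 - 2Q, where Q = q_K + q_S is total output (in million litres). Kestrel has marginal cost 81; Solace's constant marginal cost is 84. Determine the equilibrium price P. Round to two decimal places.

Solve by backward induction. Given q_K, the follower Solace maximises π_S = (476 - 2q_K - 2q_S)q_S - 84q_S.
∂π_S/∂q_S = 392 - 2q_K - 4q_S = 0 gives the reaction function q_S = (392 - 2q_K)/4.
Kestrel substitutes q_S(q_K) into its own profit: π_K = q_K(476 - 2q_K - (392 - 2q_K)/2) - 81q_K = (280 - q_K)q_K - 81q_K.
Maximising: ∂π_K/∂q_K = 199 - 2q_K = 0, giving q_K = 199/2.
Then q_S = (392 - 2·(199/2))/4 = 193/4.
Total output Q = 591/4, so price P = 476 - 2·(591/4) = 361/2.

180.50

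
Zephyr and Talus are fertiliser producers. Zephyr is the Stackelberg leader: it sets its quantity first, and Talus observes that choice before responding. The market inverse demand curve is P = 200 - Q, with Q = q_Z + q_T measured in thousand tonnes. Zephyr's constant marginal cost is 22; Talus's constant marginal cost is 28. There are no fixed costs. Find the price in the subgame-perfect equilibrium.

68

The follower Talus best-responds to any q_Z: π_T = (200 - Q)q_T - 28q_T.
Follower FOC: 172 - q_Z - 2q_T = 0, so q_T(q_Z) = (172 - q_Z)/2.
Zephyr substitutes q_T(q_Z) into its own profit: π_Z = q_Z(200 - q_Z - (172 - q_Z)/2) - 22q_Z = (114 - (1/2)q_Z)q_Z - 22q_Z.
Leader FOC: 92 - q_Z = 0, so q_Z = 92.
Then q_T = (172 - 92)/2 = 40.
Total output Q = 132, so price P = 200 - 132 = 68.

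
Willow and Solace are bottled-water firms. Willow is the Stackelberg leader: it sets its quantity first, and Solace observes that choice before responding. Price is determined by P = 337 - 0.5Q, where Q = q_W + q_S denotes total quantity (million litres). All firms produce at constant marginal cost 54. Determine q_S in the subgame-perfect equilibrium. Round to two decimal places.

141.50

Solve by backward induction. Given q_W, the follower Solace maximises π_S = (337 - (1/2)q_W - (1/2)q_S)q_S - 54q_S.
∂π_S/∂q_S = 283 - (1/2)q_W - q_S = 0 gives the reaction function q_S = (283 - (1/2)q_W).
Willow substitutes q_S(q_W) into its own profit: π_W = q_W(337 - (1/2)q_W - (283 - (1/2)q_W)/2) - 54q_W = (391/2 - (1/4)q_W)q_W - 54q_W.
Leader FOC: 283/2 - (1/2)q_W = 0, so q_W = 283.
Then q_S = (283 - (1/2)·283) = 283/2.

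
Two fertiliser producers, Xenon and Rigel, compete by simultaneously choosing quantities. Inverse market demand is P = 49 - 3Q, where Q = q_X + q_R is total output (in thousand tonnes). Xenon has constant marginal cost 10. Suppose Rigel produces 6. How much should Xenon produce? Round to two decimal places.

With the rival's output fixed at 6, Xenon's profit is π_X = (49 - 3·6 - 3q_X)q_X - (10q_X) = (31 - 3q_X)q_X - (10q_X).
∂π_X/∂q_X = 21 - 6q_X = 0, so q_X = 7/2.

3.50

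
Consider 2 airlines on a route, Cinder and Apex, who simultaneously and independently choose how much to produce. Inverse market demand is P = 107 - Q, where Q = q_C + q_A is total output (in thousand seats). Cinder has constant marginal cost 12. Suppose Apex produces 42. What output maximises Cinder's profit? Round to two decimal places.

With the rival's output fixed at 42, Cinder's profit is π_C = (107 - 42 - q_C)q_C - (12q_C) = (65 - q_C)q_C - (12q_C).
∂π_C/∂q_C = 53 - 2q_C = 0, so q_C = 53/2.

26.50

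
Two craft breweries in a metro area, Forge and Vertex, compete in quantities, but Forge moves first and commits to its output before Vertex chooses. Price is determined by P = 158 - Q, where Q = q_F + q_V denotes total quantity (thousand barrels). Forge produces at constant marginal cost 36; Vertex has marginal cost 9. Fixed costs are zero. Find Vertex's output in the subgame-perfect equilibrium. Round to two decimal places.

Solve by backward induction. Given q_F, the follower Vertex maximises π_V = (158 - q_F - q_V)q_V - 9q_V.
Setting the follower's marginal profit to zero, 149 - q_F - 2q_V = 0, i.e. q_V = (149 - q_F)/2.
The leader anticipates this reaction. Substituting into P = 158 - Q gives P = 167/2 - (1/2)q_F, so π_F = (167/2 - (1/2)q_F)q_F - 36q_F.
The leader's first-order condition 95/2 - q_F = 0 yields q_F = 95/2.
Then q_V = (149 - 95/2)/2 = 203/4.

50.75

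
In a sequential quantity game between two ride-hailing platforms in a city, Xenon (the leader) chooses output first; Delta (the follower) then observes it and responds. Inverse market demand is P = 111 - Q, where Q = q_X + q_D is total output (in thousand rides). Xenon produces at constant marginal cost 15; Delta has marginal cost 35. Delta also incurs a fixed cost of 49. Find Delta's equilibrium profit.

32

Solve by backward induction. Given q_X, the follower Delta maximises π_D = (111 - q_X - q_D)q_D - 35q_D.
∂π_D/∂q_D = 76 - q_X - 2q_D = 0 gives the reaction function q_D = (76 - q_X)/2.
The leader anticipates this reaction. Substituting into P = 111 - Q gives P = 73 - (1/2)q_X, so π_X = (73 - (1/2)q_X)q_X - 15q_X.
Leader FOC: 58 - q_X = 0, so q_X = 58.
Then q_D = (76 - 58)/2 = 9.
Price P = 111 - 67 = 44.
Delta's profit: (44 - 35)·9 - 49 = 32.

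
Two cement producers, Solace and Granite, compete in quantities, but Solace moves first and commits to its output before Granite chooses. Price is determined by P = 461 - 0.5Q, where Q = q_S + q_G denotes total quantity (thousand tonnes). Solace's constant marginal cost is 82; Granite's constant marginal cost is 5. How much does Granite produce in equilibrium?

305

Solve by backward induction. Given q_S, the follower Granite maximises π_G = (461 - (1/2)q_S - (1/2)q_G)q_G - 5q_G.
∂π_G/∂q_G = 456 - (1/2)q_S - q_G = 0 gives the reaction function q_G = (456 - (1/2)q_S).
The leader anticipates this reaction. Substituting into P = 461 - 0.5Q gives P = 233 - (1/4)q_S, so π_S = (233 - (1/4)q_S)q_S - 82q_S.
The leader's first-order condition 151 - (1/2)q_S = 0 yields q_S = 302.
Then q_G = (456 - (1/2)·302) = 305.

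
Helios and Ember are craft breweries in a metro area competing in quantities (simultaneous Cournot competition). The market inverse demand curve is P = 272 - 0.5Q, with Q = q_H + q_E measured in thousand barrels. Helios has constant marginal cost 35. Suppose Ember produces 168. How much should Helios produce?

With the rival's output fixed at 168, Helios's profit is π_H = (272 - (1/2)·168 - (1/2)q_H)q_H - (35q_H) = (188 - (1/2)q_H)q_H - (35q_H).
∂π_H/∂q_H = 153 - q_H = 0, so q_H = 153.

153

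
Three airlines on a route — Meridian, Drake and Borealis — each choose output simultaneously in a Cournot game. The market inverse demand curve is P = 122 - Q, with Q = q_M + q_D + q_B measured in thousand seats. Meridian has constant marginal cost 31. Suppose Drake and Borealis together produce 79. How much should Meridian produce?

With rivals' combined output fixed at 79, Meridian's profit is π_M = (122 - 79 - q_M)q_M - (31q_M) = (43 - q_M)q_M - (31q_M).
∂π_M/∂q_M = 12 - 2q_M = 0, so q_M = 6.

6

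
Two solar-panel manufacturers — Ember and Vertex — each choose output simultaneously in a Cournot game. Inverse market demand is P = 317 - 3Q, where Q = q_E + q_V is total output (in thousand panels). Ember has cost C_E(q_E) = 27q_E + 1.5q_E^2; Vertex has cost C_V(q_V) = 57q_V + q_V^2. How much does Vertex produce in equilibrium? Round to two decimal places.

23.33

Ember's profit: π_E = (317 - 3Q)q_E - (27q_E + (3/2)q_E²). Setting ∂π_E/∂q_E = 0: 290 - 9q_E - 3(q_V) = 0.
Vertex's first-order condition: 260 - 8q_V - 3(q_E) = 0.
Best responses: q_E = (290 - 3q_V)/9, q_V = (260 - 3q_E)/8.
Solving the pair: q_E = 220/9, q_V = 70/3.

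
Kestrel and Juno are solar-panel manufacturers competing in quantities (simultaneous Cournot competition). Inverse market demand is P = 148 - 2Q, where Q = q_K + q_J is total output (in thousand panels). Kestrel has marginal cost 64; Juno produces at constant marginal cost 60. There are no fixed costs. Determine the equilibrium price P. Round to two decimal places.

Kestrel's profit: π_K = (148 - 2Q)q_K - (64q_K). Setting ∂π_K/∂q_K = 0: 84 - 4q_K - 2(q_J) = 0.
Juno's first-order condition: 88 - 4q_J - 2(q_K) = 0.
Best responses: q_K = (84 - 2q_J)/4, q_J = (88 - 2q_K)/4.
Solving the pair: q_K = 40/3, q_J = 46/3.
Total output Q = 86/3, so price P = 148 - 2·(86/3) = 272/3.

90.67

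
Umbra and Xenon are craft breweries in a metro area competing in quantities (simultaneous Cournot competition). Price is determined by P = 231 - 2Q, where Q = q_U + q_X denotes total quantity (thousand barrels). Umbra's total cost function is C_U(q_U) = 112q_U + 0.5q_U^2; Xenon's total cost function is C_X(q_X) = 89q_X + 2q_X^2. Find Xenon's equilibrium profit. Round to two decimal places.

687.60

Umbra's profit: π_U = (231 - 2Q)q_U - (112q_U + (1/2)q_U²). Setting ∂π_U/∂q_U = 0: 119 - 5q_U - 2(q_X) = 0.
Xenon's first-order condition: 142 - 8q_X - 2(q_U) = 0.
Rearranging gives the reaction functions q_U = (119 - 2q_X)/5 and q_X = (142 - 2q_U)/8.
Solving the pair: q_U = 167/9, q_X = 118/9.
Price P = 231 - 2·(95/3) = 503/3.
Xenon's profit: (503/3)·(118/9) - 89·(118/9) - 2(118/9)² = 687.6049.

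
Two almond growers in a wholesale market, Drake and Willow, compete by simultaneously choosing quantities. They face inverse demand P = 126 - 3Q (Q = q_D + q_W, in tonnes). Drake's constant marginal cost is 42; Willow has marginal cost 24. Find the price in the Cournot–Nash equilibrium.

64

Drake's profit: π_D = (126 - 3Q)q_D - (42q_D). Setting ∂π_D/∂q_D = 0: 84 - 6q_D - 3(q_W) = 0.
Willow's first-order condition: 102 - 6q_W - 3(q_D) = 0.
Best responses: q_D = (84 - 3q_W)/6, q_W = (102 - 3q_D)/6.
Substituting one into the other gives q_D = 22/3 and q_W = 40/3.
Total output Q = 62/3, so price P = 126 - 3·(62/3) = 64.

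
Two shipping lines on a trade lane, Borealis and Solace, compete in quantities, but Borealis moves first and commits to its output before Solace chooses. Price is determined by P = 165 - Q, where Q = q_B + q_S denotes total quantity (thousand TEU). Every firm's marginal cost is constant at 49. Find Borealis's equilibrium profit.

Solve by backward induction. Given q_B, the follower Solace maximises π_S = (165 - q_B - q_S)q_S - 49q_S.
Follower FOC: 116 - q_B - 2q_S = 0, so q_S(q_B) = (116 - q_B)/2.
The leader anticipates this reaction. Substituting into P = 165 - Q gives P = 107 - (1/2)q_B, so π_B = (107 - (1/2)q_B)q_B - 49q_B.
Maximising: ∂π_B/∂q_B = 58 - q_B = 0, giving q_B = 58.
Then q_S = (116 - 58)/2 = 29.
Price P = 165 - 87 = 78.
Borealis's profit: (78 - 49)·58 = 1682.

1682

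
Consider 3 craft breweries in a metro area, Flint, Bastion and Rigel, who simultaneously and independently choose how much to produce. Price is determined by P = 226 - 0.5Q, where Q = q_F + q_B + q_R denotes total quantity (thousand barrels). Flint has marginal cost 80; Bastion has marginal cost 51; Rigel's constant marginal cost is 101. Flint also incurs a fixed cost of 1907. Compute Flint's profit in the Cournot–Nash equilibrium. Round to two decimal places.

473.50

Flint's profit: π_F = (226 - 0.5Q)q_F - (80q_F). Setting ∂π_F/∂q_F = 0: 146 - q_F - (1/2)(q_B + q_R) = 0.
Bastion's profit: π_B = (226 - 0.5Q)q_B - (51q_B). Setting ∂π_B/∂q_B = 0: 175 - q_B - (1/2)(q_F + q_R) = 0.
Rigel's first-order condition: 125 - q_R - (1/2)(q_F + q_B) = 0.
Summing all 3 equations gives 446 − 2Q = 0, hence Q = 223.
Back-substituting: q_F = (146 − 223/2)/(1/2) = 69, q_B = (175 − 223/2)/(1/2) = 127, q_R = (125 − 223/2)/(1/2) = 27.
Price P = 226 - (1/2)·223 = 229/2.
Flint's profit: (229/2 - 80)·69 - 1907 = 947/2.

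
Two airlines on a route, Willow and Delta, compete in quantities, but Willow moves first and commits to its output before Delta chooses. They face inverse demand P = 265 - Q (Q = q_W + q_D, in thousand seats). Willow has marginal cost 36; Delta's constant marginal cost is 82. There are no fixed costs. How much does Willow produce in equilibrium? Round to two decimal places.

The follower Delta best-responds to any q_W: π_D = (265 - Q)q_D - 82q_D.
Follower FOC: 183 - q_W - 2q_D = 0, so q_D(q_W) = (183 - q_W)/2.
Willow substitutes q_D(q_W) into its own profit: π_W = q_W(265 - q_W - (183 - q_W)/2) - 36q_W = (347/2 - (1/2)q_W)q_W - 36q_W.
The leader's first-order condition 275/2 - q_W = 0 yields q_W = 275/2.
Then q_D = (183 - 275/2)/2 = 91/4.

137.50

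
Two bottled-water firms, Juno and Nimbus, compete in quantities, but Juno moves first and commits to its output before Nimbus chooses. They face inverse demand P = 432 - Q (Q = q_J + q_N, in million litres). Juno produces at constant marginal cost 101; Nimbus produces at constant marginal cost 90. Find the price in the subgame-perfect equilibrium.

181

Solve by backward induction. Given q_J, the follower Nimbus maximises π_N = (432 - q_J - q_N)q_N - 90q_N.
Follower FOC: 342 - q_J - 2q_N = 0, so q_N(q_J) = (342 - q_J)/2.
The leader anticipates this reaction. Substituting into P = 432 - Q gives P = 261 - (1/2)q_J, so π_J = (261 - (1/2)q_J)q_J - 101q_J.
Maximising: ∂π_J/∂q_J = 160 - q_J = 0, giving q_J = 160.
Then q_N = (342 - 160)/2 = 91.
Total output Q = 251, so price P = 432 - 251 = 181.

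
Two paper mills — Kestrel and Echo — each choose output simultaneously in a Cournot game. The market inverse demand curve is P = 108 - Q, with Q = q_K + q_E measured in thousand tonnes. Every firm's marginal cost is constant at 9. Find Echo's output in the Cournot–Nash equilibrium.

33

A representative firm's profit is π_i = q_i(108 - Q) - 9q_i.
Setting ∂π_i/∂q_i = 0 with rivals' quantities fixed: 99 - 2q_i - q_j = 0.
With identical firms every q_j equals q_i, so q_j = q_i and 99 = 3q_i, giving q_i = 33.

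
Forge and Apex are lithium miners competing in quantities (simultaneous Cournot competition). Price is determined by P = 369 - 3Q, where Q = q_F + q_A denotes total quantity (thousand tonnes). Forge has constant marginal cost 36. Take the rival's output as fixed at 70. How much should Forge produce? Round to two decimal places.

With the rival's output fixed at 70, Forge's profit is π_F = (369 - 3·70 - 3q_F)q_F - (36q_F) = (159 - 3q_F)q_F - (36q_F).
∂π_F/∂q_F = 123 - 6q_F = 0, so q_F = 41/2.

20.50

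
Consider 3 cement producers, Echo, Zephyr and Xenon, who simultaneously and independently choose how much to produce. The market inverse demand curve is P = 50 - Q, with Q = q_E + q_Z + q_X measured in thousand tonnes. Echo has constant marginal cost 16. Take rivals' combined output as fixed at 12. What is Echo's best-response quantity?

With rivals' combined output fixed at 12, Echo's profit is π_E = (50 - 12 - q_E)q_E - (16q_E) = (38 - q_E)q_E - (16q_E).
∂π_E/∂q_E = 22 - 2q_E = 0, so q_E = 11.

11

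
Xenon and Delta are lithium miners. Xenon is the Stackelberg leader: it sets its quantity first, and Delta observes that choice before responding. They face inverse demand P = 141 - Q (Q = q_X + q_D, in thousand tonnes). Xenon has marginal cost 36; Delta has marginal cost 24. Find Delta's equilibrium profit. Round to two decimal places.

Solve by backward induction. Given q_X, the follower Delta maximises π_D = (141 - q_X - q_D)q_D - 24q_D.
Setting the follower's marginal profit to zero, 117 - q_X - 2q_D = 0, i.e. q_D = (117 - q_X)/2.
Xenon substitutes q_D(q_X) into its own profit: π_X = q_X(141 - q_X - (117 - q_X)/2) - 36q_X = (165/2 - (1/2)q_X)q_X - 36q_X.
Leader FOC: 93/2 - q_X = 0, so q_X = 93/2.
Then q_D = (117 - 93/2)/2 = 141/4.
Price P = 141 - 327/4 = 237/4.
Delta's profit: (237/4 - 24)·(141/4) = 1242.5625.

1242.56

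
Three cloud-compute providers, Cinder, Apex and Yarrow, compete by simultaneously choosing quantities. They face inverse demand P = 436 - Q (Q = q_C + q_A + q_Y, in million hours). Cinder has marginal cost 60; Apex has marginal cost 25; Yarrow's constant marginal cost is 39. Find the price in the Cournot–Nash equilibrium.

140

Cinder's profit: π_C = (436 - Q)q_C - (60q_C). Setting ∂π_C/∂q_C = 0: 376 - 2q_C - (q_A + q_Y) = 0.
Apex's profit: π_A = (436 - Q)q_A - (25q_A). Setting ∂π_A/∂q_A = 0: 411 - 2q_A - (q_C + q_Y) = 0.
Yarrow's profit: π_Y = (436 - Q)q_Y - (39q_Y). Setting ∂π_Y/∂q_Y = 0: 397 - 2q_Y - (q_C + q_A) = 0.
Summing all 3 equations gives 1184 − 4Q = 0, hence Q = 296.
Back-substituting: q_C = (376 − 296) = 80, q_A = (411 − 296) = 115, q_Y = (397 − 296) = 101.
Total output Q = 296, so price P = 436 - 296 = 140.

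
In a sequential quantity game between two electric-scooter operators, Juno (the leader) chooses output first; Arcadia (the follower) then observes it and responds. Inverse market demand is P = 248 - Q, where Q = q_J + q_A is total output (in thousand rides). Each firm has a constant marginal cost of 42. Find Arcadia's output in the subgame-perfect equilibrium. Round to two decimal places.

The follower Arcadia best-responds to any q_J: π_A = (248 - Q)q_A - 42q_A.
∂π_A/∂q_A = 206 - q_J - 2q_A = 0 gives the reaction function q_A = (206 - q_J)/2.
Juno substitutes q_A(q_J) into its own profit: π_J = q_J(248 - q_J - (206 - q_J)/2) - 42q_J = (145 - (1/2)q_J)q_J - 42q_J.
Leader FOC: 103 - q_J = 0, so q_J = 103.
Then q_A = (206 - 103)/2 = 103/2.

51.50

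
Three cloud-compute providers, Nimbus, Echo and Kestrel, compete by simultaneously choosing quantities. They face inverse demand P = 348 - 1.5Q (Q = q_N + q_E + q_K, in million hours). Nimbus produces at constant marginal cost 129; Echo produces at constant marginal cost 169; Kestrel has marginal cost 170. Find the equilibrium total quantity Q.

96

Nimbus's profit: π_N = (348 - 1.5Q)q_N - (129q_N). Setting ∂π_N/∂q_N = 0: 219 - 3q_N - (3/2)(q_E + q_K) = 0.
Echo's first-order condition: 179 - 3q_E - (3/2)(q_N + q_K) = 0.
Kestrel's first-order condition: 178 - 3q_K - (3/2)(q_N + q_E) = 0.
Adding the 3 first-order conditions: 576 − 6Q = 0, so Q = 96.
Back-substituting: q_N = (219 − 144)/(3/2) = 50, q_E = (179 − 144)/(3/2) = 70/3, q_K = (178 − 144)/(3/2) = 68/3.
Total output Q = 50 + 70/3 + 68/3 = 96.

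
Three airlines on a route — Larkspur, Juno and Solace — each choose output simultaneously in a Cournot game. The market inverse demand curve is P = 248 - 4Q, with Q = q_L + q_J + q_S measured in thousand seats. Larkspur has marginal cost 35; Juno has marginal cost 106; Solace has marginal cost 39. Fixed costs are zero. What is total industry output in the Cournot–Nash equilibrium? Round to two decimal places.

Larkspur's profit: π_L = (248 - 4Q)q_L - (35q_L). Setting ∂π_L/∂q_L = 0: 213 - 8q_L - 4(q_J + q_S) = 0.
Juno's first-order condition: 142 - 8q_J - 4(q_L + q_S) = 0.
Solace's first-order condition: 209 - 8q_S - 4(q_L + q_J) = 0.
Adding the 3 first-order conditions: 564 − 16Q = 0, so Q = 141/4.
Back-substituting: q_L = (213 − 141)/4 = 18, q_J = (142 − 141)/4 = 1/4, q_S = (209 − 141)/4 = 17.
Total output Q = 18 + 1/4 + 17 = 141/4.

35.25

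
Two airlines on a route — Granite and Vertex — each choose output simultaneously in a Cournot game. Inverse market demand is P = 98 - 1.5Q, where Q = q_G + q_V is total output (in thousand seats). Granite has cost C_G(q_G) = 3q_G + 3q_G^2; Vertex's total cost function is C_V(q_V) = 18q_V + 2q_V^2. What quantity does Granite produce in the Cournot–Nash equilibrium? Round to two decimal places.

Granite's profit: π_G = (98 - 1.5Q)q_G - (3q_G + 3q_G²). Setting ∂π_G/∂q_G = 0: 95 - 9q_G - (3/2)(q_V) = 0.
Vertex's first-order condition: 80 - 7q_V - (3/2)(q_G) = 0.
Best responses: q_G = (95 - (3/2)q_V)/9, q_V = (80 - (3/2)q_G)/7.
Substituting one into the other gives q_G = 8.9712 and q_V = 770/81.

8.97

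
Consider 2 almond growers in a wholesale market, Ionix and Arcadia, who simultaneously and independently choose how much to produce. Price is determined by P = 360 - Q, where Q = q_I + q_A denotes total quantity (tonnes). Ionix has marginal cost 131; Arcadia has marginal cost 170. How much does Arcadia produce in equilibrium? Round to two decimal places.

Ionix's profit: π_I = (360 - Q)q_I - (131q_I). Setting ∂π_I/∂q_I = 0: 229 - 2q_I - (q_A) = 0.
Arcadia's profit: π_A = (360 - Q)q_A - (170q_A). Setting ∂π_A/∂q_A = 0: 190 - 2q_A - (q_I) = 0.
Rearranging gives the reaction functions q_I = (229 - q_A)/2 and q_A = (190 - q_I)/2.
Substituting one into the other gives q_I = 268/3 and q_A = 151/3.

50.33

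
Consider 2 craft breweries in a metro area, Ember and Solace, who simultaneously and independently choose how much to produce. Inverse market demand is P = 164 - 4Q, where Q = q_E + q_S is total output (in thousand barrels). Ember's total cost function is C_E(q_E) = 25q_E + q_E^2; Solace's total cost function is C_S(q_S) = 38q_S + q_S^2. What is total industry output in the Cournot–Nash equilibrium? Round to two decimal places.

18.93

Ember's profit: π_E = (164 - 4Q)q_E - (25q_E + q_E²). Setting ∂π_E/∂q_E = 0: 139 - 10q_E - 4(q_S) = 0.
Solace's profit: π_S = (164 - 4Q)q_S - (38q_S + q_S²). Setting ∂π_S/∂q_S = 0: 126 - 10q_S - 4(q_E) = 0.
Best responses: q_E = (139 - 4q_S)/10, q_S = (126 - 4q_E)/10.
Substituting one into the other gives q_E = 443/42 and q_S = 176/21.
Total output Q = 443/42 + 176/21 = 265/14.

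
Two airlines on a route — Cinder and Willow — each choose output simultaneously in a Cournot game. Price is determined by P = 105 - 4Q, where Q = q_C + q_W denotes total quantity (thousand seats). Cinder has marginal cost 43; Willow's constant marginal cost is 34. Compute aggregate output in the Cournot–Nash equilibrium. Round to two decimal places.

Cinder's profit: π_C = (105 - 4Q)q_C - (43q_C). Setting ∂π_C/∂q_C = 0: 62 - 8q_C - 4(q_W) = 0.
Willow's profit: π_W = (105 - 4Q)q_W - (34q_W). Setting ∂π_W/∂q_W = 0: 71 - 8q_W - 4(q_C) = 0.
So q_C = (62 - 4q_W)/8 and q_W = (71 - 4q_C)/8.
Solving the pair: q_C = 53/12, q_W = 20/3.
Total output Q = 53/12 + 20/3 = 133/12.

11.08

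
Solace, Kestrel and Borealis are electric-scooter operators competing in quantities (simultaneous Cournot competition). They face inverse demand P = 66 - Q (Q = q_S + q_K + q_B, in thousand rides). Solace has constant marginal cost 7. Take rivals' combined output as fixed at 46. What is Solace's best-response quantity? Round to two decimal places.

6.50

With rivals' combined output fixed at 46, Solace's profit is π_S = (66 - 46 - q_S)q_S - (7q_S) = (20 - q_S)q_S - (7q_S).
∂π_S/∂q_S = 13 - 2q_S = 0, so q_S = 13/2.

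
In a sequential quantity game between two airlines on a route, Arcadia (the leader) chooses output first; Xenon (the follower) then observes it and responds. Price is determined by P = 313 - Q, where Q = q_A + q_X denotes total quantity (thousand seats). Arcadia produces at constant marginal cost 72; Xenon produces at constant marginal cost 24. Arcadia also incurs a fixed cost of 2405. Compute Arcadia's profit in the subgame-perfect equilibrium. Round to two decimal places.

2251.13

Solve by backward induction. Given q_A, the follower Xenon maximises π_X = (313 - q_A - q_X)q_X - 24q_X.
Setting the follower's marginal profit to zero, 289 - q_A - 2q_X = 0, i.e. q_X = (289 - q_A)/2.
Arcadia substitutes q_X(q_A) into its own profit: π_A = q_A(313 - q_A - (289 - q_A)/2) - 72q_A = (337/2 - (1/2)q_A)q_A - 72q_A.
Maximising: ∂π_A/∂q_A = 193/2 - q_A = 0, giving q_A = 193/2.
Then q_X = (289 - 193/2)/2 = 385/4.
Price P = 313 - 771/4 = 481/4.
Arcadia's profit: (481/4 - 72)·(193/2) - 2405 = 2251.1250.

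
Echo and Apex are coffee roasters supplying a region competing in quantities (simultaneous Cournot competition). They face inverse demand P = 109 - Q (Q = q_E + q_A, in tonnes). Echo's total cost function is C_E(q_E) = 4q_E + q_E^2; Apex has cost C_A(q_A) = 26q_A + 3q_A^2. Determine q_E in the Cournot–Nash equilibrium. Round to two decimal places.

24.42

Echo's profit: π_E = (109 - Q)q_E - (4q_E + q_E²). Setting ∂π_E/∂q_E = 0: 105 - 4q_E - (q_A) = 0.
Apex's profit: π_A = (109 - Q)q_A - (26q_A + 3q_A²). Setting ∂π_A/∂q_A = 0: 83 - 8q_A - (q_E) = 0.
Best responses: q_E = (105 - q_A)/4, q_A = (83 - q_E)/8.
Substituting one into the other gives q_E = 757/31 and q_A = 227/31.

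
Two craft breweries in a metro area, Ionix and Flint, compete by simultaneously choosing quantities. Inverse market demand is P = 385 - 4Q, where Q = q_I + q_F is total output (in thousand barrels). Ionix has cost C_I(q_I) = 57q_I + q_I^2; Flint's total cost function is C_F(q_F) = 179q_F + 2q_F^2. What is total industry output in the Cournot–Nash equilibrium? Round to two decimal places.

37.12

Ionix's profit: π_I = (385 - 4Q)q_I - (57q_I + q_I²). Setting ∂π_I/∂q_I = 0: 328 - 10q_I - 4(q_F) = 0.
Flint's profit: π_F = (385 - 4Q)q_F - (179q_F + 2q_F²). Setting ∂π_F/∂q_F = 0: 206 - 12q_F - 4(q_I) = 0.
Best responses: q_I = (328 - 4q_F)/10, q_F = (206 - 4q_I)/12.
Substituting one into the other gives q_I = 389/13 and q_F = 187/26.
Total output Q = 389/13 + 187/26 = 965/26.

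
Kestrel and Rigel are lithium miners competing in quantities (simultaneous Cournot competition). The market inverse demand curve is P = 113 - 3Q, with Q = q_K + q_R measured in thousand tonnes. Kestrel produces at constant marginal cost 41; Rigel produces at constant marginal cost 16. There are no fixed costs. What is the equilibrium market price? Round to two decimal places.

Kestrel's profit: π_K = (113 - 3Q)q_K - (41q_K). Setting ∂π_K/∂q_K = 0: 72 - 6q_K - 3(q_R) = 0.
Rigel's first-order condition: 97 - 6q_R - 3(q_K) = 0.
Rearranging gives the reaction functions q_K = (72 - 3q_R)/6 and q_R = (97 - 3q_K)/6.
Substituting one into the other gives q_K = 47/9 and q_R = 122/9.
Total output Q = 169/9, so price P = 113 - 3·(169/9) = 170/3.

56.67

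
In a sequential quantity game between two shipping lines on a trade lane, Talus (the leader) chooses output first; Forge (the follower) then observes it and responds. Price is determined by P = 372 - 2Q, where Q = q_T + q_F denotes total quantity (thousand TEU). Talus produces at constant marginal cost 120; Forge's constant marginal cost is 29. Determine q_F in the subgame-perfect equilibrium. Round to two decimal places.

Solve by backward induction. Given q_T, the follower Forge maximises π_F = (372 - 2q_T - 2q_F)q_F - 29q_F.
Follower FOC: 343 - 2q_T - 4q_F = 0, so q_F(q_T) = (343 - 2q_T)/4.
Talus substitutes q_F(q_T) into its own profit: π_T = q_T(372 - 2q_T - (343 - 2q_T)/2) - 120q_T = (401/2 - q_T)q_T - 120q_T.
Maximising: ∂π_T/∂q_T = 161/2 - 2q_T = 0, giving q_T = 161/4.
Then q_F = (343 - 2·(161/4))/4 = 525/8.

65.63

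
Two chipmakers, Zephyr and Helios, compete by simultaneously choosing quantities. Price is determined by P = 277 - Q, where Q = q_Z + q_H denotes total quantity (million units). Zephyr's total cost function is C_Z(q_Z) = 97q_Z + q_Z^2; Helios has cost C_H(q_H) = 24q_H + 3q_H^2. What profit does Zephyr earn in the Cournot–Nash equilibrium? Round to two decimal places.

Zephyr's profit: π_Z = (277 - Q)q_Z - (97q_Z + q_Z²). Setting ∂π_Z/∂q_Z = 0: 180 - 4q_Z - (q_H) = 0.
Helios's profit: π_H = (277 - Q)q_H - (24q_H + 3q_H²). Setting ∂π_H/∂q_H = 0: 253 - 8q_H - (q_Z) = 0.
So q_Z = (180 - q_H)/4 and q_H = (253 - q_Z)/8.
Solving the pair: q_Z = 1187/31, q_H = 832/31.
Price P = 277 - 65.1290 = 211.8710.
Zephyr's profit: 211.8710·(1187/31) - 97·(1187/31) - (1187/31)² = 2932.2976.

2932.30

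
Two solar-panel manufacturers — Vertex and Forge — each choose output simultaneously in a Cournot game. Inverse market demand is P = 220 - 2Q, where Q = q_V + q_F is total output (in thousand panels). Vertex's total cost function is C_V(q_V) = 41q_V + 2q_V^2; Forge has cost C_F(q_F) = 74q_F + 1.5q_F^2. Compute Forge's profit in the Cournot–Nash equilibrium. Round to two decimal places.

849.24

Vertex's profit: π_V = (220 - 2Q)q_V - (41q_V + 2q_V²). Setting ∂π_V/∂q_V = 0: 179 - 8q_V - 2(q_F) = 0.
Forge's first-order condition: 146 - 7q_F - 2(q_V) = 0.
Rearranging gives the reaction functions q_V = (179 - 2q_F)/8 and q_F = (146 - 2q_V)/7.
Substituting one into the other gives q_V = 961/52 and q_F = 405/26.
Price P = 220 - 2·(1771/52) = 151.8846.
Forge's profit: 151.8846·(405/26) - 74·(405/26) - (3/2)(405/26)² = 849.2419.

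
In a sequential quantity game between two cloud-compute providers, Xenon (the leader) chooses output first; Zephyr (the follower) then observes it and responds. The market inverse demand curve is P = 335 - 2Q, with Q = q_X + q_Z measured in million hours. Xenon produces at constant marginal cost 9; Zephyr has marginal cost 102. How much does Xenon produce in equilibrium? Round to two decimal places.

104.75

The follower Zephyr best-responds to any q_X: π_Z = (335 - 2Q)q_Z - 102q_Z.
Follower FOC: 233 - 2q_X - 4q_Z = 0, so q_Z(q_X) = (233 - 2q_X)/4.
The leader anticipates this reaction. Substituting into P = 335 - 2Q gives P = 437/2 - q_X, so π_X = (437/2 - q_X)q_X - 9q_X.
Leader FOC: 419/2 - 2q_X = 0, so q_X = 419/4.
Then q_Z = (233 - 2·(419/4))/4 = 47/8.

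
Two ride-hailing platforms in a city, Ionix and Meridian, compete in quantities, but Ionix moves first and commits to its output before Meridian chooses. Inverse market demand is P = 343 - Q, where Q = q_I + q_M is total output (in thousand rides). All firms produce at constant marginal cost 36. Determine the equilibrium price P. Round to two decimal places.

The follower Meridian best-responds to any q_I: π_M = (343 - Q)q_M - 36q_M.
Setting the follower's marginal profit to zero, 307 - q_I - 2q_M = 0, i.e. q_M = (307 - q_I)/2.
The leader anticipates this reaction. Substituting into P = 343 - Q gives P = 379/2 - (1/2)q_I, so π_I = (379/2 - (1/2)q_I)q_I - 36q_I.
Maximising: ∂π_I/∂q_I = 307/2 - q_I = 0, giving q_I = 307/2.
Then q_M = (307 - 307/2)/2 = 307/4.
Total output Q = 921/4, so price P = 343 - 921/4 = 451/4.

112.75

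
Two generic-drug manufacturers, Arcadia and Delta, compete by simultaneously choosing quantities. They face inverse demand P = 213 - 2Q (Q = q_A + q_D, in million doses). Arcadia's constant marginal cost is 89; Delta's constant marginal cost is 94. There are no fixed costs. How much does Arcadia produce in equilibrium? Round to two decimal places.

Arcadia's profit: π_A = (213 - 2Q)q_A - (89q_A). Setting ∂π_A/∂q_A = 0: 124 - 4q_A - 2(q_D) = 0.
Delta's first-order condition: 119 - 4q_D - 2(q_A) = 0.
Rearranging gives the reaction functions q_A = (124 - 2q_D)/4 and q_D = (119 - 2q_A)/4.
Solving the pair: q_A = 43/2, q_D = 19.

21.50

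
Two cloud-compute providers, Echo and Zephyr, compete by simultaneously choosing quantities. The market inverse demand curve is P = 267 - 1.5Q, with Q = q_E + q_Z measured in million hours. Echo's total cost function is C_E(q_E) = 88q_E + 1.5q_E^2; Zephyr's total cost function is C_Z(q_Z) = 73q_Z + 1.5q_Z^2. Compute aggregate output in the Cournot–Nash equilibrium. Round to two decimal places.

49.73

Echo's profit: π_E = (267 - 1.5Q)q_E - (88q_E + (3/2)q_E²). Setting ∂π_E/∂q_E = 0: 179 - 6q_E - (3/2)(q_Z) = 0.
Zephyr's profit: π_Z = (267 - 1.5Q)q_Z - (73q_Z + (3/2)q_Z²). Setting ∂π_Z/∂q_Z = 0: 194 - 6q_Z - (3/2)(q_E) = 0.
Best responses: q_E = (179 - (3/2)q_Z)/6, q_Z = (194 - (3/2)q_E)/6.
Substituting one into the other gives q_E = 116/5 and q_Z = 398/15.
Total output Q = 116/5 + 398/15 = 746/15.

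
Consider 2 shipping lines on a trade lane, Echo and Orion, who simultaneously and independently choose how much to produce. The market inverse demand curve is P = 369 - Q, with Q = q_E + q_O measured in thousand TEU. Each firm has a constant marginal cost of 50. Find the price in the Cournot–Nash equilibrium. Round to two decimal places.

156.33

Each firm earns π_i = (369 - Q)q_i - 50q_i.
First-order condition (treating rivals' output as given): 319 - 2q_i - q_j = 0.
By symmetry each firm produces the same amount; substituting q_j = q_i yields q_i = 319/3.
Total output Q = 638/3, so price P = 369 - 638/3 = 469/3.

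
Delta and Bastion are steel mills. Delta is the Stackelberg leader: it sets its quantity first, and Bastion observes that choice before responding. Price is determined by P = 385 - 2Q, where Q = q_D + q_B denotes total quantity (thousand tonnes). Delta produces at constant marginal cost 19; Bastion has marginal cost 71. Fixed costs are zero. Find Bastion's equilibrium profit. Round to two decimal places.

The follower Bastion best-responds to any q_D: π_B = (385 - 2Q)q_B - 71q_B.
Follower FOC: 314 - 2q_D - 4q_B = 0, so q_B(q_D) = (314 - 2q_D)/4.
The leader anticipates this reaction. Substituting into P = 385 - 2Q gives P = 228 - q_D, so π_D = (228 - q_D)q_D - 19q_D.
Leader FOC: 209 - 2q_D = 0, so q_D = 209/2.
Then q_B = (314 - 2·(209/2))/4 = 105/4.
Price P = 385 - 2·(523/4) = 247/2.
Bastion's profit: (247/2 - 71)·(105/4) = 1378.1250.

1378.13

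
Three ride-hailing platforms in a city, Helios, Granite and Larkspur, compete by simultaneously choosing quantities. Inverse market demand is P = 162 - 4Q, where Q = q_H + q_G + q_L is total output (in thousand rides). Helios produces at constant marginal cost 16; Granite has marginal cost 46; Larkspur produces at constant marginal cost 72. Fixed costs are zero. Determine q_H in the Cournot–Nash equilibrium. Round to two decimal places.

14.50

Helios's profit: π_H = (162 - 4Q)q_H - (16q_H). Setting ∂π_H/∂q_H = 0: 146 - 8q_H - 4(q_G + q_L) = 0.
Granite's profit: π_G = (162 - 4Q)q_G - (46q_G). Setting ∂π_G/∂q_G = 0: 116 - 8q_G - 4(q_H + q_L) = 0.
Larkspur's first-order condition: 90 - 8q_L - 4(q_H + q_G) = 0.
Summing all 3 equations gives 352 − 16Q = 0, hence Q = 22.
Back-substituting: q_H = (146 − 88)/4 = 29/2, q_G = (116 − 88)/4 = 7, q_L = (90 − 88)/4 = 1/2.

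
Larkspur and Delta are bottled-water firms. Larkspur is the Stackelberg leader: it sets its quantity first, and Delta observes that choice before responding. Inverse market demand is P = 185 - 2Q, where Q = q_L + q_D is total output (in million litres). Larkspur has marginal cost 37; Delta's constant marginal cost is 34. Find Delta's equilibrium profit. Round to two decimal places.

770.28

Solve by backward induction. Given q_L, the follower Delta maximises π_D = (185 - 2q_L - 2q_D)q_D - 34q_D.
Setting the follower's marginal profit to zero, 151 - 2q_L - 4q_D = 0, i.e. q_D = (151 - 2q_L)/4.
Larkspur substitutes q_D(q_L) into its own profit: π_L = q_L(185 - 2q_L - (151 - 2q_L)/2) - 37q_L = (219/2 - q_L)q_L - 37q_L.
Maximising: ∂π_L/∂q_L = 145/2 - 2q_L = 0, giving q_L = 145/4.
Then q_D = (151 - 2·(145/4))/4 = 157/8.
Price P = 185 - 2·(447/8) = 293/4.
Delta's profit: (293/4 - 34)·(157/8) = 770.2813.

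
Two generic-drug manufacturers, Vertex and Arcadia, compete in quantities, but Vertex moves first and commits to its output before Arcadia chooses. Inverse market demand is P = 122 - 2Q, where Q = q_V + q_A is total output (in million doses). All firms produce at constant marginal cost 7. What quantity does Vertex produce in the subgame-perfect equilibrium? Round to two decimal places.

28.75

The follower Arcadia best-responds to any q_V: π_A = (122 - 2Q)q_A - 7q_A.
∂π_A/∂q_A = 115 - 2q_V - 4q_A = 0 gives the reaction function q_A = (115 - 2q_V)/4.
The leader anticipates this reaction. Substituting into P = 122 - 2Q gives P = 129/2 - q_V, so π_V = (129/2 - q_V)q_V - 7q_V.
Leader FOC: 115/2 - 2q_V = 0, so q_V = 115/4.
Then q_A = (115 - 2·(115/4))/4 = 115/8.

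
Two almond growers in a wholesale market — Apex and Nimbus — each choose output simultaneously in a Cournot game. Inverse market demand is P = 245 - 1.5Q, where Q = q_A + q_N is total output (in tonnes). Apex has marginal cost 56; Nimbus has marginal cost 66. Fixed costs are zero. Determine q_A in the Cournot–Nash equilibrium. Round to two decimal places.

44.22

Apex's profit: π_A = (245 - 1.5Q)q_A - (56q_A). Setting ∂π_A/∂q_A = 0: 189 - 3q_A - (3/2)(q_N) = 0.
Nimbus's profit: π_N = (245 - 1.5Q)q_N - (66q_N). Setting ∂π_N/∂q_N = 0: 179 - 3q_N - (3/2)(q_A) = 0.
Best responses: q_A = (189 - (3/2)q_N)/3, q_N = (179 - (3/2)q_A)/3.
Substituting one into the other gives q_A = 398/9 and q_N = 338/9.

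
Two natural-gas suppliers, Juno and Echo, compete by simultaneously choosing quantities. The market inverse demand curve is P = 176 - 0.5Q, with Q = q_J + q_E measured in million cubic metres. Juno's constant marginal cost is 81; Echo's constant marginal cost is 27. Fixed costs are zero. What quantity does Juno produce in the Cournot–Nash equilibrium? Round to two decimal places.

27.33

Juno's profit: π_J = (176 - 0.5Q)q_J - (81q_J). Setting ∂π_J/∂q_J = 0: 95 - q_J - (1/2)(q_E) = 0.
Echo's profit: π_E = (176 - 0.5Q)q_E - (27q_E). Setting ∂π_E/∂q_E = 0: 149 - q_E - (1/2)(q_J) = 0.
Best responses: q_J = (95 - (1/2)q_E), q_E = (149 - (1/2)q_J).
Solving the pair: q_J = 82/3, q_E = 406/3.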